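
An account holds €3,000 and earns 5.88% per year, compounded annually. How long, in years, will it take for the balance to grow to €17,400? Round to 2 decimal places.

30.77 years

We need (1 + 0.0588)^t = 5.8, so t = ln 5.8 / ln 1.0588 ≈ 30.7661.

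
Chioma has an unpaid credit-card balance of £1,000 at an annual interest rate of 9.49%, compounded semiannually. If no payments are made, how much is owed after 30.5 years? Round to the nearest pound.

£16,910

Growth factor = (1 + 0.04745)^61 ≈ 16.909523394.
A ≈ 1,000 × 16.909523394 ≈ 16,909.5234.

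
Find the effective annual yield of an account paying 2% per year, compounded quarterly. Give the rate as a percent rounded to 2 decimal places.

EAR = (1 + 2%/4)^4 − 1 = (1 + 0.005)^4 − 1.
(1 + 0.005)^4 ≈ 1.020151, so EAR ≈ 2.01505%.

2.02%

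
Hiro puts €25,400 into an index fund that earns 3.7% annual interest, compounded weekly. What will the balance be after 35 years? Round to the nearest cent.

€92,692.60

Growth factor = (1 + 0.037/52)^1820 ≈ 3.6493150676.
A ≈ 25,400 × 3.6493150676 ≈ 92,692.6027.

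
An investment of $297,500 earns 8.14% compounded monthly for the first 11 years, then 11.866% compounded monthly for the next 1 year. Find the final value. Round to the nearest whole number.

Phase 1: 297,500·(1 + 0.0814/12)^132 ≈ 726,174.9696.
Phase 2: 726,174.9696·(1 + 0.11866/12)^12 ≈ 817,187.1635.

$817,187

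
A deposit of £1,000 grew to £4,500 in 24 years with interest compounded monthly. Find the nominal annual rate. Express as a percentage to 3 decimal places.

(1 + r/12)^288 = 4,500/1,000 = 4.5.
1 + r/12 = 4.5^(1/288) ≈ 1.005236, so r/12 ≈ 0.00523615.
r ≈ 12·0.00523615 = 6.28338%.

6.283%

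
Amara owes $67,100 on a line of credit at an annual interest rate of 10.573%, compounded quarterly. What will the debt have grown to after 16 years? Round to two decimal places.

Growth factor = (1 + 0.0264325)^64 ≈ 5.31062040082.
A ≈ 67,100 × 5.31062040082 ≈ 356,342.6289.

$356,342.63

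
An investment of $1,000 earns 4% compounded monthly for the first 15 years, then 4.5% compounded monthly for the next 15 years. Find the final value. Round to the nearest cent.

Phase 1: 1,000·(1 + 0.04/12)^180 ≈ 1,820.3016.
Phase 2: 1,820.3016·(1 + 0.00375)^180 ≈ 3,570.6218.

$3,570.62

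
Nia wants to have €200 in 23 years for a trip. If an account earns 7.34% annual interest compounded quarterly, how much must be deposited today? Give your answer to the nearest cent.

Growth factor = (1 + 0.01835)^92 ≈ 5.32758308.
P = 200/5.32758308 ≈ 37.5405.

€37.54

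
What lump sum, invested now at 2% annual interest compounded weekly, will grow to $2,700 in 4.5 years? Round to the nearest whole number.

$2,468

Periodic rate = 2%/52 = 0.000384615; 234 periods.
P = 2,700/(1 + 0.02/52)^234 ≈ 2,700/1.094155351 ≈ 2,467.6569.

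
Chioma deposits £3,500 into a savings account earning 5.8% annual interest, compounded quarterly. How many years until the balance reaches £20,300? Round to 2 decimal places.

30.53 years

We need (1 + 0.0145)^(4t) = 5.8, so 4t = ln 5.8 / ln 1.0145 ≈ 122.1084.
t ≈ 122.1084/4 = 30.5271 years.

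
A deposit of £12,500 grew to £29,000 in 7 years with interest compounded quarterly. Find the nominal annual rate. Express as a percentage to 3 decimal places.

12.205%

The 28-period growth factor is 29,000/12,500 = 2.32.
r/4 = 2.32^(1/28) − 1 ≈ 0.0305122, so r ≈ 4·0.0305122 = 12.20488%.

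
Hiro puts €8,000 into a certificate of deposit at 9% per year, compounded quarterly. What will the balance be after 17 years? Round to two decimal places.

€36,324.16

Growth factor = (1 + 0.0225)^68 ≈ 4.5405193853.
A ≈ 8,000 × 4.5405193853 ≈ 36,324.1551.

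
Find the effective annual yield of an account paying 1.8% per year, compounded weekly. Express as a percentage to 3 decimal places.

One year is 52 periods at 0.000346154 each: (1 + 0.000346154)^52 ≈ 1.01816.
EAR = 1.01816 − 1 ≈ 1.81598%.

1.816%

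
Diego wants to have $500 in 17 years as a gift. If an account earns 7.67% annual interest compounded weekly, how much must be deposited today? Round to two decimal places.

$135.87

Growth factor = (1 + 0.001475)^884 ≈ 3.68009776.
P = 500/3.68009776 ≈ 135.8660.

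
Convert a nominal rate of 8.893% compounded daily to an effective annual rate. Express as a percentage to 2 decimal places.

9.30%

One year is 365 periods at 0.000243644 each: (1 + 0.000243644)^365 ≈ 1.092992.
EAR = 1.092992 − 1 ≈ 9.29923%.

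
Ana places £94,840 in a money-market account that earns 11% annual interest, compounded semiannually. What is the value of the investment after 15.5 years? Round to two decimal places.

Periodic rate = 11%/2 = 0.055; periods = 2·15.5 = 31.
A = 94,840·(1 + 0.055)^31 ≈ 94,840·5.25806860926 ≈ 498,675.2269.

£498,675.23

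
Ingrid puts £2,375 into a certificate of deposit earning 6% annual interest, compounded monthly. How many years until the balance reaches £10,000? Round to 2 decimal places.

(1 + 0.005)^(12t) = 10,000/2,375 = 4.2105.
12t·ln(1 + 0.005) = ln(4.2105); 12t = 1.4376/0.00498754 ≈ 288.2357.
t ≈ 24.0196 years.

24.02 years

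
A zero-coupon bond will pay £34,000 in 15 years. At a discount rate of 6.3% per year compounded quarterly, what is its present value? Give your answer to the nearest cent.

Periodic rate = 6.3%/4 = 0.01575; 60 periods.
P = 34,000/(1 + 0.01575)^60 ≈ 34,000/2.5539351178 ≈ 13,312.7893.

£13,312.79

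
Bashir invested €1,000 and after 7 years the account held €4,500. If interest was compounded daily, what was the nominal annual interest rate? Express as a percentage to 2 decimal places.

(1 + r/365)^2555 = 4,500/1,000 = 4.5.
1 + r/365 = 4.5^(1/2555) ≈ 1.000589, so r/365 ≈ 0.000588853.
r ≈ 365·0.000588853 = 21.49315%.

21.49%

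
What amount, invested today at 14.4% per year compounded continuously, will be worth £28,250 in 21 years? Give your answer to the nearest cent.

P = A·e^(−rt) = 28,250·e^(−3.024).
e^(−3.024) ≈ 0.048606403378, so P ≈ 1,373.1309.

£1,373.13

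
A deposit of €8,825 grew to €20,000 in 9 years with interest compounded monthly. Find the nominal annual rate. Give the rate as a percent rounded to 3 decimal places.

(1 + r/12)^108 = 20,000/8,825 = 2.26629.
1 + r/12 = 2.26629^(1/108) ≈ 1.007604, so r/12 ≈ 0.00760417.
r ≈ 12·0.00760417 = 9.12500%.

9.125%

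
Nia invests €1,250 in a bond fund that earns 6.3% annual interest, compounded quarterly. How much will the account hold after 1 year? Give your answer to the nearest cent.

€1,330.63

Periodic rate = 6.3%/4 = 0.01575; periods = 4·1 = 4.
A = 1,250·(1 + 0.01575)^4 ≈ 1,250·1.064504064 ≈ 1,330.6301.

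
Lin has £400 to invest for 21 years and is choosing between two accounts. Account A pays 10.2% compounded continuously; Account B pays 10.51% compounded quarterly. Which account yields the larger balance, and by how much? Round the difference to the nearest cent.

Account B, by £127.00

Account A growth factor: e^(0.102·21) = e^2.142 ≈ 8.516453514; balance ≈ 3,406.5814.
Account B growth factor: (1 + 0.026275)^84 ≈ 8.833950678; balance ≈ 3,533.5803.
Account B is larger by 126.9989.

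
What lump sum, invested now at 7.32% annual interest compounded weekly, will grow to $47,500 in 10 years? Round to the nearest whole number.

$22,857

Growth factor = (1 + 0.0732/52)^520 ≈ 2.0781649477.
P = 47,500/2.0781649477 ≈ 22,856.7035.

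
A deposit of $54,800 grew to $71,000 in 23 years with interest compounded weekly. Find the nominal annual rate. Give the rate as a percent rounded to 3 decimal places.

1.126%

(1 + r/52)^1196 = 71,000/54,800 = 1.29562.
1 + r/52 = 1.29562^(1/1196) ≈ 1.000217, so r/52 ≈ 0.00021657.
r ≈ 52·0.00021657 = 1.12616%.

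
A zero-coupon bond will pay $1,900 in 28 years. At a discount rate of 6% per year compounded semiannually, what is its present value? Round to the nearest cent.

$362.97

Growth factor = (1 + 0.03)^56 ≈ 5.234613049.
P = 1,900/5.234613049 ≈ 362.9686.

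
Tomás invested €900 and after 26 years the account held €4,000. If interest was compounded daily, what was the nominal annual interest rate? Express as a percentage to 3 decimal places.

(1 + r/365)^9490 = 4,000/900 = 4.44444.
1 + r/365 = 4.44444^(1/9490) ≈ 1.000157, so r/365 ≈ 0.000157194.
r ≈ 365·0.000157194 = 5.73759%.

5.738%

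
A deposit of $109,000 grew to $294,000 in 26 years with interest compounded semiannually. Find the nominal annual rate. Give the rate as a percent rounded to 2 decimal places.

3.85%

(1 + r/2)^52 = 294,000/109,000 = 2.69725.
1 + r/2 = 2.69725^(1/52) ≈ 1.019265, so r/2 ≈ 0.0192646.
r ≈ 2·0.0192646 = 3.85292%.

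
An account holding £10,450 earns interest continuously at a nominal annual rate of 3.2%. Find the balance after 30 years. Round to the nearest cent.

£27,292.23

A = P·e^(rt) = 10,450·e^(0.032·30) = 10,450·e^0.96.
e^0.96 ≈ 2.6116964734, so A ≈ 27,292.2281.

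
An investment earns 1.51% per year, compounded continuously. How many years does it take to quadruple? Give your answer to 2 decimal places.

e^(0.0151t) = 4, so 0.0151t = ln 4 ≈ 1.3863.
t ≈ 1.3863/0.0151 ≈ 91.8076.

91.81 years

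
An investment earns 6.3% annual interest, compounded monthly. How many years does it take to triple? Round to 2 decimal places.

17.48 years

(1 + 0.00525)^(12t) = 3.
12t = ln 3 / ln(1 + 0.00525) ≈ 1.0986/0.00523627 ≈ 209.8083.
t ≈ 17.4840.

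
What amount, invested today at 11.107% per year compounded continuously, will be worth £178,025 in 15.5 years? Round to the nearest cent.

£31,827.76

P = A·e^(−rt) = 178,025·e^(−1.721585).
e^(−1.721585) ≈ 0.178782552875, so P ≈ 31,827.7640.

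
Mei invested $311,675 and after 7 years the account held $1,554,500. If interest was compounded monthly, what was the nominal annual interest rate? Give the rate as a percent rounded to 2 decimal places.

The 84-period growth factor is 1,554,500/311,675 = 4.98757.
r/12 = 4.98757^(1/84) − 1 ≈ 0.0193145, so r ≈ 12·0.0193145 = 23.17739%.

23.18%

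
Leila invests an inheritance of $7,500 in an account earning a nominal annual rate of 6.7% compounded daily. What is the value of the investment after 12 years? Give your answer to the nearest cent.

$16,757.22

Periodic rate = 6.7%/365 = 0.000183562; periods = 365·12 = 4380.
A = 7,500·(1 + 0.067/365)^4380 ≈ 7,500·2.2342960617 ≈ 16,757.2205.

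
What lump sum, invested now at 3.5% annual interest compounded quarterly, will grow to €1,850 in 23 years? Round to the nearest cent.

Periodic rate = 3.5%/4 = 0.00875; 92 periods.
P = 1,850/(1 + 0.00875)^92 ≈ 1,850/2.22887848 ≈ 830.0138.

€830.01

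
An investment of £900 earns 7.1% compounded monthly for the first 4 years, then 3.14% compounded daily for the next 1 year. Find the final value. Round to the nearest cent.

After 4 years at 7.1%: 900 × 1.327321674 ≈ 1,194.5895.
Then 1 years at 3.14%: 1,194.5895 × 1.031896787 ≈ 1,232.6931.

£1,232.69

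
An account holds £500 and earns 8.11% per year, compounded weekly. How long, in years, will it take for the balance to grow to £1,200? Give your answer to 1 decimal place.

We need (1 + 0.00155962)^(52t) = 2.4, so 52t = ln 2.4 / ln 1.00156 ≈ 561.7739.
t ≈ 561.7739/52 = 10.8033 years.

10.8 years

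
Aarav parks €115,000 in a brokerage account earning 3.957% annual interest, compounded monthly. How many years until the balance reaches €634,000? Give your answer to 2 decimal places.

43.21 years

We need (1 + 0.0032975)^(12t) = 5.513, so 12t = ln 5.513 / ln 1.003297 ≈ 518.5534.
t ≈ 518.5534/12 = 43.2128 years.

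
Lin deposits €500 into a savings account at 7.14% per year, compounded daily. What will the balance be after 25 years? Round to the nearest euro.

Periodic rate = 7.14%/365 = 0.000195616; periods = 365·25 = 9125.
A = 500·(1 + 0.0714/365)^9125 ≈ 500·5.958539705 ≈ 2,979.2699.

€2,979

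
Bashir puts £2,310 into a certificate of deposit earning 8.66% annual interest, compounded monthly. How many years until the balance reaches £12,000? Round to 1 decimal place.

We need (1 + 0.00721667)^(12t) = 5.1948, so 12t = ln 5.1948 / ln 1.007217 ≈ 229.1359.
t ≈ 229.1359/12 = 19.0947 years.

19.1 years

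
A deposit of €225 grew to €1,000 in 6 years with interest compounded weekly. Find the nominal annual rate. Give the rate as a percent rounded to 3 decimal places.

24.920%

(1 + r/52)^312 = 1,000/225 = 4.44444.
1 + r/52 = 4.44444^(1/312) ≈ 1.004792, so r/52 ≈ 0.00479239.
r ≈ 52·0.00479239 = 24.92044%.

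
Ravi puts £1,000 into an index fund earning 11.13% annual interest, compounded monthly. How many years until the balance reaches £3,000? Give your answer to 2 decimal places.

9.92 years

We need (1 + 0.009275)^(12t) = 3, so 12t = ln 3 / ln 1.009275 ≈ 118.9972.
t ≈ 118.9972/12 = 9.9164 years.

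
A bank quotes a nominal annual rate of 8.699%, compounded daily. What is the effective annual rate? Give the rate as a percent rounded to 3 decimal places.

9.087%

One year is 365 periods at 0.000238329 each: (1 + 0.000238329)^365 ≈ 1.090874.
EAR = 1.090874 − 1 ≈ 9.08745%.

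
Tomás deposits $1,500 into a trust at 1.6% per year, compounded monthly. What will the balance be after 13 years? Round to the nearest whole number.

$1,847

Periodic rate = 1.6%/12 = 0.00133333; periods = 12·13 = 156.
A = 1,500·(1 + 0.016/12)^156 ≈ 1,500·1.231042605 ≈ 1,846.5639.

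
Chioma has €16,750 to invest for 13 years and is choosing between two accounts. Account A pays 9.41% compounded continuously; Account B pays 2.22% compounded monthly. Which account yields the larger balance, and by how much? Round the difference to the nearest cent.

Account A, by €34,575.05

Account A growth factor: e^(0.0941·13) = e^1.2233 ≈ 3.3983839167; balance ≈ 56,922.9306.
Account B growth factor: (1 + 0.00185)^156 ≈ 1.334202018; balance ≈ 22,347.8838.
Account A is larger by 34,575.0468.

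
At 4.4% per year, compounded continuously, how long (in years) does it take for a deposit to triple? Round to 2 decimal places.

24.97 years

e^(0.044t) = 3, so 0.044t = ln 3 ≈ 1.0986.
t ≈ 1.0986/0.044 ≈ 24.9685.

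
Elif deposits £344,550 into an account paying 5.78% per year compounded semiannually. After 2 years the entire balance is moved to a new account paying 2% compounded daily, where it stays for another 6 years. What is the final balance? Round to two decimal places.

Phase 1: 344,550·(1 + 0.0289)^4 ≈ 386,140.1164.
Phase 2: 386,140.1164·(1 + 0.02/365)^2190 ≈ 435,370.3342.

£435,370.33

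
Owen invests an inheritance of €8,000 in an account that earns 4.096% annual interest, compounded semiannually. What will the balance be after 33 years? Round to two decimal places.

Periodic rate = 4.096%/2 = 0.02048; periods = 2·33 = 66.
A = 8,000·(1 + 0.02048)^66 ≈ 8,000·3.8115080307 ≈ 30,492.0642.

€30,492.06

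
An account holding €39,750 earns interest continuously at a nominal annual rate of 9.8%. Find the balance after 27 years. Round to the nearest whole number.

€560,377

A = P·e^(rt) = 39,750·e^(0.098·27) = 39,750·e^2.646.
e^2.646 ≈ 14.0975355723, so A ≈ 560,377.0390.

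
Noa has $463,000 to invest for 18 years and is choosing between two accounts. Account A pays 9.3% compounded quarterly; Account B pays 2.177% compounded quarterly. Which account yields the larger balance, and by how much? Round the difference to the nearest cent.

Account A growth factor: (1 + 0.02325)^72 ≈ 5.23222291909; balance ≈ 2,422,519.2115.
Account B growth factor: (1 + 0.0054425)^72 ≈ 1.47815916226; balance ≈ 684,387.6921.
Account A is larger by 1,738,131.5194.

Account A, by $1,738,131.52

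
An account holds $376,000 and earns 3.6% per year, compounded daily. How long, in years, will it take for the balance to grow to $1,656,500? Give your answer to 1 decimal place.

(1 + 0.0000986301)^(365t) = 1,656,500/376,000 = 4.4056.
365t·ln(1 + 0.0000986301) = ln(4.4056); 365t = 1.4829/9.86253e-05 ≈ 15035.4268.
t ≈ 41.1930 years.

41.2 years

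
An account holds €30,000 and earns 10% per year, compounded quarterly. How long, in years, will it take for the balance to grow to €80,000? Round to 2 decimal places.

9.93 years

We need (1 + 0.025)^(4t) = 2.6667, so 4t = ln 2.6667 / ln 1.025 ≈ 39.7216.
t ≈ 39.7216/4 = 9.9304 years.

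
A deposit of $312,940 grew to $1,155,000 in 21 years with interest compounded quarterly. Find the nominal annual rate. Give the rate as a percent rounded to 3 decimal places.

The 84-period growth factor is 1,155,000/312,940 = 3.6908.
r/4 = 3.6908^(1/84) − 1 ≈ 0.0156672, so r ≈ 4·0.0156672 = 6.26689%.

6.267%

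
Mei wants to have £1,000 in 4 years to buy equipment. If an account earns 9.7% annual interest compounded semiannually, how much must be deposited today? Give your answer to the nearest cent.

£684.62

Growth factor = (1 + 0.0485)^8 ≈ 1.46065442.
P = 1,000/1.46065442 ≈ 684.6246.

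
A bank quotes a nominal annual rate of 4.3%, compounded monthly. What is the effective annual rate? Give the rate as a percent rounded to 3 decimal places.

4.386%

EAR = (1 + 4.3%/12)^12 − 1 = (1 + 0.00358333)^12 − 1.
(1 + 0.00358333)^12 ≈ 1.043858, so EAR ≈ 4.38577%.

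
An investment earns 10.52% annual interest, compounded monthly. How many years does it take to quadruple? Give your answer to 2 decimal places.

(1 + 0.00876667)^(12t) = 4.
12t = ln 4 / ln(1 + 0.00876667) ≈ 1.3863/0.00872846 ≈ 158.8246.
t ≈ 13.2354.

13.24 years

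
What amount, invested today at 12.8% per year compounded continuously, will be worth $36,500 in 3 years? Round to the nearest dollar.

$24,861

P = A·e^(−rt) = 36,500·e^(−0.384).
e^(−0.384) ≈ 0.68113142718, so P ≈ 24,861.2971.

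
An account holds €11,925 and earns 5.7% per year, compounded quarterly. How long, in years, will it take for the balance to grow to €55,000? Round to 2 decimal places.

27.01 years

We need (1 + 0.01425)^(4t) = 4.6122, so 4t = ln 4.6122 / ln 1.01425 ≈ 108.0395.
t ≈ 108.0395/4 = 27.0099 years.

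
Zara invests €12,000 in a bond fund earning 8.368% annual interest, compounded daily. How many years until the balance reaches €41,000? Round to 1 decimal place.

We need (1 + 0.00022926)^(365t) = 3.4167, so 365t = ln 3.4167 / ln 1.000229 ≈ 5359.8743.
t ≈ 5359.8743/365 = 14.6846 years.

14.7 years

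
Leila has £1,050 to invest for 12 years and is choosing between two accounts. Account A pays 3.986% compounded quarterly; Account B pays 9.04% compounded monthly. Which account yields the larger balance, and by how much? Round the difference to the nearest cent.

Account B, by £1,404.16

Account A growth factor: (1 + 0.009965)^48 ≈ 1.609546538; balance ≈ 1,690.0239.
Account B growth factor: (1 + 0.0904/12)^144 ≈ 2.9468427; balance ≈ 3,094.1848.
Account B is larger by 1,404.1610.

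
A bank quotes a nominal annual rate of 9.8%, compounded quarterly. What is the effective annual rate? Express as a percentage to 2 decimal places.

10.17%

EAR = (1 + 9.8%/4)^4 − 1 = (1 + 0.0245)^4 − 1.
(1 + 0.0245)^4 ≈ 1.101661, so EAR ≈ 10.16607%.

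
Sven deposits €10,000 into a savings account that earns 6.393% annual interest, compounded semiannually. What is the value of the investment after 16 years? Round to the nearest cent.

Growth factor = (1 + 0.031965)^32 ≈ 2.7370263468.
A ≈ 10,000 × 2.7370263468 ≈ 27,370.2635.

€27,370.26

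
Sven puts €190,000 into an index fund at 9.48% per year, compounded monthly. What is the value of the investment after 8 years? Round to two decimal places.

Periodic rate = 9.48%/12 = 0.0079; periods = 12·8 = 96.
A = 190,000·(1 + 0.0079)^96 ≈ 190,000·2.12850531715 ≈ 404,416.0103.

€404,416.01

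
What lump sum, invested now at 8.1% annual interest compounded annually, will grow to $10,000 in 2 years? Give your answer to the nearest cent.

$8,557.53

Growth factor = (1 + 0.081)^2 ≈ 1.168561.
P = 10,000/1.168561 ≈ 8,557.5336.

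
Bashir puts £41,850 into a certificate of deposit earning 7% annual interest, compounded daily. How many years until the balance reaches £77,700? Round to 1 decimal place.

(1 + 0.000191781)^(365t) = 77,700/41,850 = 1.8566.
365t·ln(1 + 0.000191781) = ln(1.8566); 365t = 0.61876/0.000191762 ≈ 3226.7188.
t ≈ 8.8403 years.

8.8 years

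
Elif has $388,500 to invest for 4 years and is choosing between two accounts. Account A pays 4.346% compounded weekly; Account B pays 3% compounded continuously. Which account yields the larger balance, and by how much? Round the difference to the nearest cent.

Account A growth factor: (1 + 0.04346/52)^208 ≈ 1.1897787856; balance ≈ 462,229.0582.
Account B growth factor: e^(0.03·4) = e^0.12 ≈ 1.12749685158; balance ≈ 438,032.5268.
Account A is larger by 24,196.5314.

Account A, by $24,196.53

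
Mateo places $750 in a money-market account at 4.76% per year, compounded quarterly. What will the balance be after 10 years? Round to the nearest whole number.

Growth factor = (1 + 0.0119)^40 ≈ 1.605106437.
A ≈ 750 × 1.605106437 ≈ 1,203.8298.

$1,204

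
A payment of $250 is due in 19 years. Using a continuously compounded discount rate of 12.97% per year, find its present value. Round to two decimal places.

P = A·e^(−rt) = 250·e^(−2.4643).
e^(−2.4643) ≈ 0.0850683694, so P ≈ 21.2671.

$21.27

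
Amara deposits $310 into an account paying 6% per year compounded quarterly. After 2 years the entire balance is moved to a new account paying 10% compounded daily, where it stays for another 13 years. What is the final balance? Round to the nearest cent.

$1,281.14

Phase 1: 310·(1 + 0.015)^8 ≈ 349.2127.
Phase 2: 349.2127·(1 + 0.1/365)^4745 ≈ 1,281.1369.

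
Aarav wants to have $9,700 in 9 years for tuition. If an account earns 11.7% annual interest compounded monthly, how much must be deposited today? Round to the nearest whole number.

Growth factor = (1 + 0.00975)^108 ≈ 2.851655634.
P = 9,700/2.851655634 ≈ 3,401.5327.

$3,402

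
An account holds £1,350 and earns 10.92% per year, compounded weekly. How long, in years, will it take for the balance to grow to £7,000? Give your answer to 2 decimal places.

15.09 years

(1 + 0.0021)^(52t) = 7,000/1,350 = 5.1852.
52t·ln(1 + 0.0021) = ln(5.1852); 52t = 1.6458/0.0020978 ≈ 784.5395.
t ≈ 15.0873 years.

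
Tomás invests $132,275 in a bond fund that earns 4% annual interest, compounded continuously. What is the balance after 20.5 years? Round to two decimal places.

A = P·e^(rt) = 132,275·e^(0.04·20.5) = 132,275·e^0.82.
e^0.82 ≈ 2.27049983753, so A ≈ 300,330.3660.

$300,330.37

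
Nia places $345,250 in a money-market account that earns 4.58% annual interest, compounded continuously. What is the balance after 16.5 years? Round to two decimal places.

A = P·e^(rt) = 345,250·e^(0.0458·16.5) = 345,250·e^0.7557.
e^0.7557 ≈ 2.12910137281, so A ≈ 735,072.2490.

$735,072.25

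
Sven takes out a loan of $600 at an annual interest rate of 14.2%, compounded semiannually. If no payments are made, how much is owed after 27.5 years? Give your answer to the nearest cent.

$26,095.89

Periodic rate = 14.2%/2 = 0.071; periods = 2·27.5 = 55.
A = 600·(1 + 0.071)^55 ≈ 600·43.493153313 ≈ 26,095.8920.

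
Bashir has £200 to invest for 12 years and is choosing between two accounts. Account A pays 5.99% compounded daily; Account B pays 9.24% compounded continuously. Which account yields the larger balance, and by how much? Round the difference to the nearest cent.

A: (1 + 0.0599/365)^4380 ≈ 2.05184836, so 200 × 2.05184836 ≈ 410.3697.
B: e^(0.0924·12) = e^1.1088 ≈ 3.03071935, so 200 × 3.03071935 ≈ 606.1439.
Difference ≈ 195.7742 in favor of B.

Account B, by £195.77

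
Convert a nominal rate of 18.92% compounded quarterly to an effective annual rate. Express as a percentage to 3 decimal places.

20.305%

One year is 4 periods at 0.0473 each: (1 + 0.0473)^4 ≈ 1.203052.
EAR = 1.203052 − 1 ≈ 20.30520%.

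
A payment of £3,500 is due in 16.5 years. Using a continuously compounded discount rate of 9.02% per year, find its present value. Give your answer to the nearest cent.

P = A·e^(−rt) = 3,500·e^(−1.4883).
e^(−1.4883) ≈ 0.2257561149, so P ≈ 790.1464.

£790.15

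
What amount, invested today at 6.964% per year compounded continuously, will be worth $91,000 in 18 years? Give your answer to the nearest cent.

$25,980.32

P = A·e^(−rt) = 91,000·e^(−1.25352).
e^(−1.25352) ≈ 0.28549807285, so P ≈ 25,980.3246.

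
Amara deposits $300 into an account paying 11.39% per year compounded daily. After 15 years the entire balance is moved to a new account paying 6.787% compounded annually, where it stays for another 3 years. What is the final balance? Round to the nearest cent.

$2,016.29

After 15 years at 11.39%: 300 × 5.519203093 ≈ 1,655.7609.
Then 3 years at 6.787%: 1,655.7609 × 1.217741643 ≈ 2,016.2890.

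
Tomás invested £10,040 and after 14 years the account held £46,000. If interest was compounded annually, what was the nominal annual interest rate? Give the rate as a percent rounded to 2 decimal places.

11.48%

(1 + r)^14 = 46,000/10,040 = 4.58167.
1 + r = 4.58167^(1/14) ≈ 1.114849, so r ≈ 0.114849.
r ≈ 11.48489%.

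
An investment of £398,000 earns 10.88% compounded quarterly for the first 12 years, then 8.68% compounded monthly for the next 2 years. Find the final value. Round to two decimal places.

£1,715,717.35

After 12 years at 10.88%: 398,000 × 3.626106161545 ≈ 1,443,190.2523.
Then 2 years at 8.68%: 1,443,190.2523 × 1.188836571621 ≈ 1,715,717.3517.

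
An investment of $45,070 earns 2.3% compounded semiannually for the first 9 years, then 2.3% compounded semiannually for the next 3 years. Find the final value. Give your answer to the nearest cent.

$59,301.93

After 9 years at 2.3%: 45,070 × 1.2285305707 ≈ 55,369.8728.
Then 3 years at 2.3%: 55,369.8728 × 1.0710144311 ≈ 59,301.9328.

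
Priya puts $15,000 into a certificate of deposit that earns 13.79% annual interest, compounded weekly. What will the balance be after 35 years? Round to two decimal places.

$1,859,683.78

Periodic rate = 13.79%/52 = 0.00265192; periods = 52·35 = 1820.
A = 15,000·(1 + 0.1379/52)^1820 ≈ 15,000·123.9789184454 ≈ 1,859,683.7767.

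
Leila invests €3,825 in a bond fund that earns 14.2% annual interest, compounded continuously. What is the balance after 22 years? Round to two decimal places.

€86,969.59

A = P·e^(rt) = 3,825·e^(0.142·22) = 3,825·e^3.124.
e^3.124 ≈ 22.737146575, so A ≈ 86,969.5856.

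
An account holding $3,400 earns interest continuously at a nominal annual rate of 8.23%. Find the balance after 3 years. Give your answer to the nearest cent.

A = P·e^(rt) = 3,400·e^(0.0823·3) = 3,400·e^0.2469.
e^0.2469 ≈ 1.280051101, so A ≈ 4,352.1737.

$4,352.17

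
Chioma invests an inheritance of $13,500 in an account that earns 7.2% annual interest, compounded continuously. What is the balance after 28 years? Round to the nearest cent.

A = P·e^(rt) = 13,500·e^(0.072·28) = 13,500·e^2.016.
e^2.016 ≈ 7.5082318602, so A ≈ 101,361.1301.

$101,361.13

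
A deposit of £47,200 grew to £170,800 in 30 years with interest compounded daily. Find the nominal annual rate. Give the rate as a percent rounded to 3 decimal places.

(1 + r/365)^10950 = 170,800/47,200 = 3.61864.
1 + r/365 = 3.61864^(1/10950) ≈ 1.000117, so r/365 ≈ 0.000117459.
r ≈ 365·0.000117459 = 4.28725%.

4.287%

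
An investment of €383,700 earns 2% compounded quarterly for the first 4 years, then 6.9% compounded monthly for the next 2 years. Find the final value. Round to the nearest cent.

Phase 1: 383,700·(1 + 0.005)^16 ≈ 415,574.4007.
Phase 2: 415,574.4007·(1 + 0.00575)^24 ≈ 476,880.7339.

€476,880.73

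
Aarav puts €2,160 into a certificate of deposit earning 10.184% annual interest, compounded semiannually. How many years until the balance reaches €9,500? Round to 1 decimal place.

14.9 years

We need (1 + 0.05092)^(2t) = 4.3981, so 2t = ln 4.3981 / ln 1.05092 ≈ 29.8229.
t ≈ 29.8229/2 = 14.9115 years.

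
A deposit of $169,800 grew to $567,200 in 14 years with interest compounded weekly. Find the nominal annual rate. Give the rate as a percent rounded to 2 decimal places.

(1 + r/52)^728 = 567,200/169,800 = 3.3404.
1 + r/52 = 3.3404^(1/728) ≈ 1.001658, so r/52 ≈ 0.00165809.
r ≈ 52·0.00165809 = 8.62207%.

8.62%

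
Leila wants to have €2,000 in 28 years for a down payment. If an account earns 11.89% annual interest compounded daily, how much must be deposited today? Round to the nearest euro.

Growth factor = (1 + 0.1189/365)^10220 ≈ 27.90086993.
P = 2,000/27.90086993 ≈ 71.6824.

€72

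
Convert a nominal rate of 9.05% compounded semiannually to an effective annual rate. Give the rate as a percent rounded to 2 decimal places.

9.25%

One year is 2 periods at 0.04525 each: (1 + 0.04525)^2 ≈ 1.092548.
EAR = 1.092548 − 1 ≈ 9.25476%.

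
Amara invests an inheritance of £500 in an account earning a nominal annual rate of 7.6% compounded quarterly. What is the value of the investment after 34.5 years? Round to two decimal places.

£6,714.40

Growth factor = (1 + 0.019)^138 ≈ 13.42880579.
A ≈ 500 × 13.42880579 ≈ 6,714.4029.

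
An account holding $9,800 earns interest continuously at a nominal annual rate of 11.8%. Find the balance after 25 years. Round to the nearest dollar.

$187,238

A = P·e^(rt) = 9,800·e^(0.118·25) = 9,800·e^2.95.
e^2.95 ≈ 19.1059537282, so A ≈ 187,238.3465.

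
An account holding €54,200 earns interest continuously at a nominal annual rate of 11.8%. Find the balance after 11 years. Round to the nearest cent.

A = P·e^(rt) = 54,200·e^(0.118·11) = 54,200·e^1.298.
e^1.298 ≈ 3.66196540799, so A ≈ 198,478.5251.

€198,478.53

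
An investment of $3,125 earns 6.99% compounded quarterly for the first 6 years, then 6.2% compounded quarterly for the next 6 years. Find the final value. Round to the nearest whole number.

Phase 1: 3,125·(1 + 0.017475)^24 ≈ 4,736.0901.
Phase 2: 4,736.0901·(1 + 0.0155)^24 ≈ 6,850.7516.

$6,851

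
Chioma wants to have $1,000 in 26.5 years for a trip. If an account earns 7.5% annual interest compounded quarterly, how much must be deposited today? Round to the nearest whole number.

Growth factor = (1 + 0.01875)^106 ≈ 7.16420336.
P = 1,000/7.16420336 ≈ 139.5829.

$140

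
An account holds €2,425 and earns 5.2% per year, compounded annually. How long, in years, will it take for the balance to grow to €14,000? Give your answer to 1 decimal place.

34.6 years

(1 + 0.052)^t = 14,000/2,425 = 5.7732.
t·ln(1 + 0.052) = ln(5.7732); t = 1.7532/0.0506931 ≈ 34.5851.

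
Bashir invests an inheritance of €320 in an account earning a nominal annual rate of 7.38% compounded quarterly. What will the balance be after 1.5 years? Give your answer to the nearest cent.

€357.10

Periodic rate = 7.38%/4 = 0.01845; periods = 4·1.5 = 6.
A = 320·(1 + 0.01845)^6 ≈ 320·1.1159334 ≈ 357.0987.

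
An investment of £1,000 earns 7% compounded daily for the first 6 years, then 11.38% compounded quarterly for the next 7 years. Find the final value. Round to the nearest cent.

£3,338.22

After 6 years at 7%: 1,000 × 1.521900269 ≈ 1,521.9003.
Then 7 years at 11.38%: 1,521.9003 × 2.193456926 ≈ 3,338.2227.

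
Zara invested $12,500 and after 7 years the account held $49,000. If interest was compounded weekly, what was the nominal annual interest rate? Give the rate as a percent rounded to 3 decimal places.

19.552%

(1 + r/52)^364 = 49,000/12,500 = 3.92.
1 + r/52 = 3.92^(1/364) ≈ 1.00376, so r/52 ≈ 0.00376005.
r ≈ 52·0.00376005 = 19.55226%.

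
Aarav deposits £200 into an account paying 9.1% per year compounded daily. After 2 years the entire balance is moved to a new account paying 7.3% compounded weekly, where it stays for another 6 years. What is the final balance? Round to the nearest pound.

Phase 1: 200·(1 + 0.091/365)^730 ≈ 239.9174.
Phase 2: 239.9174·(1 + 0.073/52)^312 ≈ 371.6630.

£372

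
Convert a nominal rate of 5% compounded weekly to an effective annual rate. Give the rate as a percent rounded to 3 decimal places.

5.125%

EAR = (1 + 5%/52)^52 − 1 = (1 + 0.000961538)^52 − 1.
(1 + 0.000961538)^52 ≈ 1.051246, so EAR ≈ 5.12458%.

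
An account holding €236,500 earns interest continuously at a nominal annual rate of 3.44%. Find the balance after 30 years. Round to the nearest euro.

A = P·e^(rt) = 236,500·e^(0.0344·30) = 236,500·e^1.032.
e^1.032 ≈ 2.80667357224, so A ≈ 663,778.2998.

€663,778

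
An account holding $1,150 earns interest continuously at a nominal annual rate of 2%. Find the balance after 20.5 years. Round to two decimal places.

A = P·e^(rt) = 1,150·e^(0.02·20.5) = 1,150·e^0.41.
e^0.41 ≈ 1.506817785, so A ≈ 1,732.8405.

$1,732.84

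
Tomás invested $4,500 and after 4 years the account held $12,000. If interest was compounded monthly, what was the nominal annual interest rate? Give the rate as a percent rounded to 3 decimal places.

24.773%

The 48-period growth factor is 12,000/4,500 = 2.66667.
r/12 = 2.66667^(1/48) − 1 ≈ 0.0206441, so r ≈ 12·0.0206441 = 24.77297%.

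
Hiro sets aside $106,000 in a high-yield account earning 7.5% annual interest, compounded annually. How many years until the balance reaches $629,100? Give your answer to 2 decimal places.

We need (1 + 0.075)^t = 5.9349, so t = ln 5.9349 / ln 1.075 ≈ 24.6244.

24.62 years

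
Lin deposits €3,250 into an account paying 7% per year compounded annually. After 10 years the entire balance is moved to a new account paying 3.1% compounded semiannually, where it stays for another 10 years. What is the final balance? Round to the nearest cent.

€8,696.00

After 10 years at 7%: 3,250 × 1.967151357 ≈ 6,393.2419.
Then 10 years at 3.1%: 6,393.2419 × 1.360186797 ≈ 8,696.0032.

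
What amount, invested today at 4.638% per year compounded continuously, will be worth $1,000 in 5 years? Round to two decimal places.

$793.03

P = A·e^(−rt) = 1,000·e^(−0.2319).
e^(−0.2319) ≈ 0.793025422, so P ≈ 793.0254.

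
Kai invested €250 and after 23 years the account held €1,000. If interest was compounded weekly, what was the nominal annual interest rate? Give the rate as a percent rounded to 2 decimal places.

The 1196-period growth factor is 1,000/250 = 4.
r/52 = 4^(1/1196) − 1 ≈ 0.00115978, so r ≈ 52·0.00115978 = 6.03086%.

6.03%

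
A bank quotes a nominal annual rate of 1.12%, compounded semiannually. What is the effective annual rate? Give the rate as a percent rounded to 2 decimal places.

EAR = (1 + 1.12%/2)^2 − 1 = (1 + 0.0056)^2 − 1.
(1 + 0.0056)^2 ≈ 1.011231, so EAR ≈ 1.12314%.

1.12%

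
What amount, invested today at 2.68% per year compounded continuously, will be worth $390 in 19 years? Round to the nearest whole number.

P = A·e^(−rt) = 390·e^(−0.5092).
e^(−0.5092) ≈ 0.600976167, so P ≈ 234.3807.

$234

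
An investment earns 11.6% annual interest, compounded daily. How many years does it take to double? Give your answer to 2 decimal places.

5.98 years

(1 + 0.000317808)^(365t) = 2.
365t = ln 2 / ln(1 + 0.000317808) ≈ 0.69315/0.000317758 ≈ 2181.3700.
t ≈ 5.9764.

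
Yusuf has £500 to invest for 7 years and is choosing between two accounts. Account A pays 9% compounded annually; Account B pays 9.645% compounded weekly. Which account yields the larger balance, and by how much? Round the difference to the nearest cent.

Account B, by £67.53

A: (1 + 0.09)^7 ≈ 1.82803912, so 500 × 1.82803912 ≈ 914.0196.
B: (1 + 0.09645/52)^364 ≈ 1.96309957, so 500 × 1.96309957 ≈ 981.5498.
Difference ≈ 67.5302 in favor of B.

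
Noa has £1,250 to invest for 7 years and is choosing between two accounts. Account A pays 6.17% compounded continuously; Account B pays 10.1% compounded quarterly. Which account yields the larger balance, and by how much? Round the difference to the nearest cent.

Account B, by £587.49

A: e^(0.0617·7) = e^0.4319 ≈ 1.540181089, so 1,250 × 1.540181089 ≈ 1,925.2264.
B: (1 + 0.02525)^28 ≈ 2.010174608, so 1,250 × 2.010174608 ≈ 2,512.7183.
Difference ≈ 587.4919 in favor of B.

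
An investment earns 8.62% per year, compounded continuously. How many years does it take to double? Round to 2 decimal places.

e^(0.0862t) = 2, so 0.0862t = ln 2 ≈ 0.69315.
t ≈ 0.69315/0.0862 ≈ 8.0412.

8.04 years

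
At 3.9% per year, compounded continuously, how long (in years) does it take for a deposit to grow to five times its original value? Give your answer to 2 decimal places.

e^(0.039t) = 5, so 0.039t = ln 5 ≈ 1.6094.
t ≈ 1.6094/0.039 ≈ 41.2676.

41.27 years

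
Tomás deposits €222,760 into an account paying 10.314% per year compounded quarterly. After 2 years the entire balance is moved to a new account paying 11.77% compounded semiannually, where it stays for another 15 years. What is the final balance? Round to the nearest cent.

€1,518,172.75

Phase 1: 222,760·(1 + 0.025785)^8 ≈ 273,078.7851.
Phase 2: 273,078.7851·(1 + 0.05885)^30 ≈ 1,518,172.7456.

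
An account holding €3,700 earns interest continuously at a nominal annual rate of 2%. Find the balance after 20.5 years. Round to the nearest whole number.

A = P·e^(rt) = 3,700·e^(0.02·20.5) = 3,700·e^0.41.
e^0.41 ≈ 1.506817785, so A ≈ 5,575.2258.

€5,575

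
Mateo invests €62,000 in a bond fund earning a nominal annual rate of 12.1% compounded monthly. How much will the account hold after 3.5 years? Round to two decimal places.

Periodic rate = 12.1%/12 = 0.0100833; periods = 12·3.5 = 42.
A = 62,000·(1 + 0.121/12)^42 ≈ 62,000·1.5240619399 ≈ 94,491.8403.

€94,491.84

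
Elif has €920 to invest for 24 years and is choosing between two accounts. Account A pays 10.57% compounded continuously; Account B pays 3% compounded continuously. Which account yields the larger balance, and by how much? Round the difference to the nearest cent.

A: e^(0.1057·24) = e^2.5368 ≈ 12.639160874, so 920 × 12.639160874 ≈ 11,628.0280.
B: e^(0.03·24) = e^0.72 ≈ 2.054433211, so 920 × 2.054433211 ≈ 1,890.0786.
Difference ≈ 9,737.9495 in favor of A.

Account A, by €9,737.95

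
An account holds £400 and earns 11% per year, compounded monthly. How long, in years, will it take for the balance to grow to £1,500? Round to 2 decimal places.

(1 + 0.00916667)^(12t) = 1,500/400 = 3.75.
12t·ln(1 + 0.00916667) = ln(3.75); 12t = 1.3218/0.00912491 ≈ 144.8514.
t ≈ 12.0710 years.

12.07 years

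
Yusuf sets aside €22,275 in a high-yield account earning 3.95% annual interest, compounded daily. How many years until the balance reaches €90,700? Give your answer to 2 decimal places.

(1 + 0.000108219)^(365t) = 90,700/22,275 = 4.0718.
365t·ln(1 + 0.000108219) = ln(4.0718); 365t = 1.4041/0.000108213 ≈ 12975.2266.
t ≈ 35.5486 years.

35.55 years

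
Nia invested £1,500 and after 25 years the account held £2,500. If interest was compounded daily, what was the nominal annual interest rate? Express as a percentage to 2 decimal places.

2.04%

The 9125-period growth factor is 2,500/1,500 = 1.66667.
r/365 = 1.66667^(1/9125) − 1 ≈ 0.0000559825, so r ≈ 365·0.0000559825 = 2.04336%.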